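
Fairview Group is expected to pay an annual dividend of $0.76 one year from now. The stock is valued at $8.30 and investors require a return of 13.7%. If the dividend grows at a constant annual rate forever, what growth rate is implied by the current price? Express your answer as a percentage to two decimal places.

P = D₁/(r−g) ⇒ g = r − D₁/P = 0.137 − $0.76/$8.30 = 0.045434

4.54%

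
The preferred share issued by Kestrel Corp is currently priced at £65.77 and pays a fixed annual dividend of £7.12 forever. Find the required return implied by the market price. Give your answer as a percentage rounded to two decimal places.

10.83%

P = C/r ⇒ r = C/P = £7.12/£65.77 = 0.108256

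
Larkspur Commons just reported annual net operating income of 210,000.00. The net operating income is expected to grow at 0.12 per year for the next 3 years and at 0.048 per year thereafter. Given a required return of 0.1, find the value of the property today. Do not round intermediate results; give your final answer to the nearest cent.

D_1 = 235200.00000
D_2 = 263424.00000
D_3 = 295034.88000
Terminal value at year 3: TV = D_3×(1+g_2)/(r−g_2) = 309196.55424/0.052 = 5946087.58154
P_0 = D_1/(1+r)^1 + D_2/(1+r)^2 + D_3/(1+r)^3 + TV/(1+r)^3
    = 213818.18182 + 217705.78512 + 221664.07213 + 4467383.60747 = 5120571.64654

5120571.65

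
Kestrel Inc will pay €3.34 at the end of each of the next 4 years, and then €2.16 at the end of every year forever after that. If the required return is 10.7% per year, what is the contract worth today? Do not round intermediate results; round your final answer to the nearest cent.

PV of 4-year annuity: €3.34 × [1 − (1+0.107)^−4] / 0.107 = 10.42889
Perpetuity value at year 4: €2.16 / 0.107 = 20.18692
PV of perpetuity: 20.18692 / (1+0.107)^4 = 13.44248
Total PV = 10.42889 + 13.44248 = 23.87137

€23.87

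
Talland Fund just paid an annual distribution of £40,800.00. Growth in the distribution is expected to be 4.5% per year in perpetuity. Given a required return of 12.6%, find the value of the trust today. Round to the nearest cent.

D₁ = D₀ × (1 + g) = £40,800.00 × 1.045 = £42,636.0000
Growing perpetuity: P = D₁ / (r − g) = £42,636.0000 / (0.126 − 0.045) = £526,370.37

£526370.37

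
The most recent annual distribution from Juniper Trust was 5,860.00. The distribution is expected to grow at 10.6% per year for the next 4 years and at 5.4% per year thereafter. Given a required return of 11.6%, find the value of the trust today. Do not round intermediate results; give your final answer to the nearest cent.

119016.69

D_1 = 6481.16000
D_2 = 7168.16296
D_3 = 7927.98823
D_4 = 8768.35499
Terminal value at year 4: TV = D_4×(1+g_2)/(r−g_2) = 9241.84616/0.062 = 149062.03477
P_0 = D_1/(1+r)^1 + D_2/(1+r)^2 + D_3/(1+r)^3 + D_4/(1+r)^4 + TV/(1+r)^4
    = 5807.49104 + 5755.45259 + 5703.88043 + 5652.77039 + 96097.09669 = 119016.69115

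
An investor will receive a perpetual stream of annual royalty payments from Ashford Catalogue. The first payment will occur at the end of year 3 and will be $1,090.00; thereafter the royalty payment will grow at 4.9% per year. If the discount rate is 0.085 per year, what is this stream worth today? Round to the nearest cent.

Value at end of year 2: C₁ / (r − g) = $1,090.00 / (0.085 − 0.049) = $30,277.7778
Discount to today: PV = $30,277.7778 / (1 + 0.085)^2 = $30,277.7778 / 1.177225 = $25,719.62

$25719.62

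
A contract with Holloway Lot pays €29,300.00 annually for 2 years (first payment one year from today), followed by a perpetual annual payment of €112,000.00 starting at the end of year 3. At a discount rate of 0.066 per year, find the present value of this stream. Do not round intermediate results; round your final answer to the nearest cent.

PV of 2-year annuity: €29,300.00 × [1 − (1+0.066)^−2] / 0.066 = 53270.10198
Perpetuity value at year 2: €112,000.00 / 0.066 = 1696969.69697
PV of perpetuity: 1696969.69697 / (1+0.066)^2 = 1493343.36860
Total PV = 53270.10198 + 1493343.36860 = 1546613.47058

€1546613.47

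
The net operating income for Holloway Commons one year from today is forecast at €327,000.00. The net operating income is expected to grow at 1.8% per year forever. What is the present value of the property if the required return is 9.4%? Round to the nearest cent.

Growing perpetuity: P = D₁ / (r − g) = €327,000.0000 / (0.094 − 0.018) = €4,302,631.58

€4302631.58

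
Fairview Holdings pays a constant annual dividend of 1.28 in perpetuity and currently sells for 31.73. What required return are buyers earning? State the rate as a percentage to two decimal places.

P = C/r ⇒ r = C/P = 1.28/31.73 = 0.040340

4.03%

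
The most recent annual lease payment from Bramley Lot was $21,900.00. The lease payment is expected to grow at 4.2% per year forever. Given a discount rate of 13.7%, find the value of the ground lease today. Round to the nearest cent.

D₁ = D₀ × (1 + g) = $21,900.00 × 1.042 = $22,819.8000
Growing perpetuity: P = D₁ / (r − g) = $22,819.8000 / (0.137 − 0.042) = $240,208.42

$240208.42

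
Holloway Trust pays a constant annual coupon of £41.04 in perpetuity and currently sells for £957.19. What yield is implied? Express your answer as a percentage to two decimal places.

P = C/r ⇒ r = C/P = £41.04/£957.19 = 0.042876

4.29%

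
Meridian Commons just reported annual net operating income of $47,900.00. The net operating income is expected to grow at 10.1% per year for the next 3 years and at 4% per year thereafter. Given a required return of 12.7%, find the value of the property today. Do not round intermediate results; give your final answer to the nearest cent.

$671046.32

D_1 = 52737.90000
D_2 = 58064.42790
D_3 = 63928.93512
Terminal value at year 3: TV = D_3×(1+g_2)/(r−g_2) = 66486.09252/0.087 = 764207.96003
P_0 = D_1/(1+r)^1 + D_2/(1+r)^2 + D_3/(1+r)^3 + TV/(1+r)^3
    = 46794.94232 + 45715.37844 + 44660.72020 + 533875.27590 = 671046.31686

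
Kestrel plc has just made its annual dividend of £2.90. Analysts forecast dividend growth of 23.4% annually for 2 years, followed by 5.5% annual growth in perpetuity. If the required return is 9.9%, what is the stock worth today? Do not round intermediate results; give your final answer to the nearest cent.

D_1 = 3.57860
D_2 = 4.41599
Terminal value at year 2: TV = D_2×(1+g_2)/(r−g_2) = 4.65887/0.044 = 105.88345
P_0 = D_1/(1+r)^1 + D_2/(1+r)^2 + TV/(1+r)^2
    = 3.25623 + 3.65623 + 87.66631 = 94.57877

£94.58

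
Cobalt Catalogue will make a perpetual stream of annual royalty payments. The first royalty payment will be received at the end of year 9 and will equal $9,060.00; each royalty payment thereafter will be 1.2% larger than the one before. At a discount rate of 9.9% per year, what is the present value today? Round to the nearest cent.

Value at end of year 8: C₁ / (r − g) = $9,060.00 / (0.099 − 0.012) = $104,137.9310
Discount to today: PV = $104,137.9310 / (1 + 0.099)^8 = $104,137.9310 / 2.128049 = $48,935.88

$48935.88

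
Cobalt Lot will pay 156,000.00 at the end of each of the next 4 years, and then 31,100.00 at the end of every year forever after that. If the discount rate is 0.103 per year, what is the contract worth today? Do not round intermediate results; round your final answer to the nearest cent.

695300.44

PV of 4-year annuity: 156,000.00 × [1 − (1+0.103)^−4] / 0.103 = 491304.69407
Perpetuity value at year 4: 31,100.00 / 0.103 = 301941.74757
PV of perpetuity: 301941.74757 / (1+0.103)^4 = 203995.74767
Total PV = 491304.69407 + 203995.74767 = 695300.44173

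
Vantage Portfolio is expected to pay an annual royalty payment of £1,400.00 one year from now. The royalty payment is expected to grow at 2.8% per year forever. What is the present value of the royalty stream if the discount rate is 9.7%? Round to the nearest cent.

Growing perpetuity: P = D₁ / (r − g) = £1,400.0000 / (0.097 − 0.028) = £20,289.86

£20289.86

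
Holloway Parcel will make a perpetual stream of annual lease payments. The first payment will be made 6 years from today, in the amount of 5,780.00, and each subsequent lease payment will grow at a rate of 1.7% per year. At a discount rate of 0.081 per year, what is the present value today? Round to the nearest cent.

61181.40

Value at end of year 5: C₁ / (r − g) = 5,780.00 / (0.081 − 0.017) = 90,312.5000
Discount to today: PV = 90,312.5000 / (1 + 0.081)^5 = 90,312.5000 / 1.476143 = 61,181.40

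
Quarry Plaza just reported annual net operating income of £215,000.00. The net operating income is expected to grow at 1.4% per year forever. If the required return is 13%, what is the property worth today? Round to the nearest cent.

D₁ = D₀ × (1 + g) = £215,000.00 × 1.014 = £218,010.0000
Growing perpetuity: P = D₁ / (r − g) = £218,010.0000 / (0.13 − 0.014) = £1,879,396.55

£1879396.55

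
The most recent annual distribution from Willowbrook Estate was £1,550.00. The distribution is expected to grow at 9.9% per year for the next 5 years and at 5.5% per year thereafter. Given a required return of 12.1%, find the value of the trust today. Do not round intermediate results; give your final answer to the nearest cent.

£29744.33

D_1 = 1703.45000
D_2 = 1872.09155
D_3 = 2057.42861
D_4 = 2261.11405
D_5 = 2484.96434
Terminal value at year 5: TV = D_5×(1+g_2)/(r−g_2) = 2621.63738/0.066 = 39721.77841
P_0 = D_1/(1+r)^1 + D_2/(1+r)^2 + D_3/(1+r)^3 + D_4/(1+r)^4 + D_5/(1+r)^5 + TV/(1+r)^5
    = 1519.58073 + 1489.75845 + 1460.52144 + 1431.85822 + 1403.75752 + 22438.85134 = 29744.32772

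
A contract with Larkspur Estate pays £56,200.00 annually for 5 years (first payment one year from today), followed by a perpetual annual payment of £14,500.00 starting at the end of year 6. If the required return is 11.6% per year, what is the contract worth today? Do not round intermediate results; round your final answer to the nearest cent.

£276820.73

PV of 5-year annuity: £56,200.00 × [1 − (1+0.116)^−5] / 0.116 = 204612.11063
Perpetuity value at year 5: £14,500.00 / 0.116 = 125000.00000
PV of perpetuity: 125000.00000 / (1+0.116)^5 = 72208.61914
Total PV = 204612.11063 + 72208.61914 = 276820.72977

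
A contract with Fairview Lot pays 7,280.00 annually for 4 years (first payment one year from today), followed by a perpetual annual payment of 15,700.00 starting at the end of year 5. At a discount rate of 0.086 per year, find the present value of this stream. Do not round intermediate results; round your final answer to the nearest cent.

155038.47

PV of 4-year annuity: 7,280.00 × [1 − (1+0.086)^−4] / 0.086 = 23793.73015
Perpetuity value at year 4: 15,700.00 / 0.086 = 182558.13953
PV of perpetuity: 182558.13953 / (1+0.086)^4 = 131244.73797
Total PV = 23793.73015 + 131244.73797 = 155038.46812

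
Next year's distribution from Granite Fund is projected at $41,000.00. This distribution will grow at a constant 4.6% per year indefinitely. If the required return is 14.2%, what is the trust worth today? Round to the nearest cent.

$427083.33

Growing perpetuity: P = D₁ / (r − g) = $41,000.0000 / (0.142 − 0.046) = $427,083.33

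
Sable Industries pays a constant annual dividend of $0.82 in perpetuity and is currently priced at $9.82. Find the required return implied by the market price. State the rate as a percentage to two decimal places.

8.35%

P = C/r ⇒ r = C/P = $0.82/$9.82 = 0.083503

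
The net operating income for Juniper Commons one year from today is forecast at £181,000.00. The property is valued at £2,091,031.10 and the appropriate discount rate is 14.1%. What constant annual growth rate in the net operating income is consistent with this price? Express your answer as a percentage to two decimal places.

P = D₁/(r−g) ⇒ g = r − D₁/P = 0.141 − £181,000.00/£2,091,031.10 = 0.054440

5.44%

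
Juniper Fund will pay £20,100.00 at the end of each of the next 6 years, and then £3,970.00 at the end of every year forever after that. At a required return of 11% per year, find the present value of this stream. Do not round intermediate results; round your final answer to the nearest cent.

£104329.48

PV of 6-year annuity: £20,100.00 × [1 − (1+0.11)^−6] / 0.11 = 85033.81086
Perpetuity value at year 6: £3,970.00 / 0.11 = 36090.90909
PV of perpetuity: 36090.90909 / (1+0.11)^6 = 19295.67381
Total PV = 85033.81086 + 19295.67381 = 104329.48467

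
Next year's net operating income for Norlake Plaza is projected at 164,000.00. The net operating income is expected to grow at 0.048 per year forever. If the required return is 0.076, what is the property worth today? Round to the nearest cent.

Growing perpetuity: P = D₁ / (r − g) = 164,000.0000 / (0.076 − 0.048) = 5,857,142.86

5857142.86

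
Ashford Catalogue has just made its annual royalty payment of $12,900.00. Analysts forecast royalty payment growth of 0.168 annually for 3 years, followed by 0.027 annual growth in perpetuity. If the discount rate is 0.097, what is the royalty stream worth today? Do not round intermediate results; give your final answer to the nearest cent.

$272368.39

D_1 = 15067.20000
D_2 = 17598.48960
D_3 = 20555.03585
Terminal value at year 3: TV = D_3×(1+g_2)/(r−g_2) = 21110.02182/0.07 = 301571.74030
P_0 = D_1/(1+r)^1 + D_2/(1+r)^2 + D_3/(1+r)^3 + TV/(1+r)^3
    = 13734.91340 + 14623.86404 + 15570.34931 + 228439.26780 = 272368.39456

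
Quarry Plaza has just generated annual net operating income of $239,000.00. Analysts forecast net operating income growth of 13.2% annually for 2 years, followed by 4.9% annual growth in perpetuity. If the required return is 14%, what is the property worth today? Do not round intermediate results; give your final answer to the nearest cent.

$3189514.21

D_1 = 270548.00000
D_2 = 306260.33600
Terminal value at year 2: TV = D_2×(1+g_2)/(r−g_2) = 321267.09246/0.091 = 3530407.60949
P_0 = D_1/(1+r)^1 + D_2/(1+r)^2 + TV/(1+r)^2
    = 237322.80702 + 235657.38381 + 2716534.01777 = 3189514.20860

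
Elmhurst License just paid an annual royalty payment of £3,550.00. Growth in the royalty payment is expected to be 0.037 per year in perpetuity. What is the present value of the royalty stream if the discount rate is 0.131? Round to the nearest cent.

D₁ = D₀ × (1 + g) = £3,550.00 × 1.037 = £3,681.3500
Growing perpetuity: P = D₁ / (r − g) = £3,681.3500 / (0.131 − 0.037) = £39,163.30

£39163.30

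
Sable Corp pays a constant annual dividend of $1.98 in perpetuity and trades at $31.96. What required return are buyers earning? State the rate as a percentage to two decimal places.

P = C/r ⇒ r = C/P = $1.98/$31.96 = 0.061952

6.20%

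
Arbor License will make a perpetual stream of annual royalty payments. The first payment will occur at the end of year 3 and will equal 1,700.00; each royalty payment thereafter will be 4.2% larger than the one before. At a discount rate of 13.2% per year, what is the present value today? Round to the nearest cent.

14740.55

Value at end of year 2: C₁ / (r − g) = 1,700.00 / (0.132 − 0.042) = 18,888.8889
Discount to today: PV = 18,888.8889 / (1 + 0.132)^2 = 18,888.8889 / 1.281424 = 14,740.55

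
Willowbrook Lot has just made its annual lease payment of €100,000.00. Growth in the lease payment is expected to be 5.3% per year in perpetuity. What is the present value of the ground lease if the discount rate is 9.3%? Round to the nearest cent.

D₁ = D₀ × (1 + g) = €100,000.00 × 1.053 = €105,300.0000
Growing perpetuity: P = D₁ / (r − g) = €105,300.0000 / (0.093 − 0.053) = €2,632,500.00

€2632500.00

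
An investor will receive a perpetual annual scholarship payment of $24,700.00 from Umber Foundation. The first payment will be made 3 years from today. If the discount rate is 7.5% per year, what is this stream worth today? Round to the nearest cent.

$284982.87

Value at end of year 2: C / r = $24,700.00 / 0.075 = $329,333.3333
Discount to today: PV = $329,333.3333 / (1 + 0.075)^2 = $329,333.3333 / 1.155625 = $284,982.87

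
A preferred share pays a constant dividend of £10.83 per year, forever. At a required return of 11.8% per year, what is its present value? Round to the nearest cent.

£91.78

Level perpetuity: PV = C / r = £10.83 / 0.118 = £91.78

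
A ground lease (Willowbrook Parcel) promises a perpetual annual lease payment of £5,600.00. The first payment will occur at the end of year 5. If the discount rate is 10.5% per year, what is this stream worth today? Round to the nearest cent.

Value at end of year 4: C / r = £5,600.00 / 0.105 = £53,333.3333
Discount to today: PV = £53,333.3333 / (1 + 0.105)^4 = £53,333.3333 / 1.490902 = £35,772.53

£35772.53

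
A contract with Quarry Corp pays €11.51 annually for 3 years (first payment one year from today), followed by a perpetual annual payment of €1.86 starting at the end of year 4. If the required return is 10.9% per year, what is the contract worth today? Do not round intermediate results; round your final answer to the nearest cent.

PV of 3-year annuity: €11.51 × [1 − (1+0.109)^−3] / 0.109 = 28.17615
Perpetuity value at year 3: €1.86 / 0.109 = 17.06422
PV of perpetuity: 17.06422 / (1+0.109)^3 = 12.51099
Total PV = 28.17615 + 12.51099 = 40.68714

€40.69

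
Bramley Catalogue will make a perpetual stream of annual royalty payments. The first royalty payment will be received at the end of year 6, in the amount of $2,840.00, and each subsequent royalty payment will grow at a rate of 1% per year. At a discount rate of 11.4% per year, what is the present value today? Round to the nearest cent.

Value at end of year 5: C₁ / (r − g) = $2,840.00 / (0.114 − 0.01) = $27,307.6923
Discount to today: PV = $27,307.6923 / (1 + 0.114)^5 = $27,307.6923 / 1.715639 = $15,916.92

$15916.92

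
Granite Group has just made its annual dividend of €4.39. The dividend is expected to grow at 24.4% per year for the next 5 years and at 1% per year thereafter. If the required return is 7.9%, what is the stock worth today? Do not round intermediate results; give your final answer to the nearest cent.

D_1 = 5.46116
D_2 = 6.79368
D_3 = 8.45134
D_4 = 10.51347
D_5 = 13.07876
Terminal value at year 5: TV = D_5×(1+g_2)/(r−g_2) = 13.20954/0.069 = 191.44265
P_0 = D_1/(1+r)^1 + D_2/(1+r)^2 + D_3/(1+r)^3 + D_4/(1+r)^4 + D_5/(1+r)^5 + TV/(1+r)^5
    = 5.06132 + 5.83529 + 6.72762 + 7.75640 + 8.94251 + 130.89754 = 165.22067

€165.22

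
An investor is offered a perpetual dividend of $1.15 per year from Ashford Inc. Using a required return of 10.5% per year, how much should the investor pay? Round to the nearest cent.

Level perpetuity: PV = C / r = $1.15 / 0.105 = $10.95

$10.95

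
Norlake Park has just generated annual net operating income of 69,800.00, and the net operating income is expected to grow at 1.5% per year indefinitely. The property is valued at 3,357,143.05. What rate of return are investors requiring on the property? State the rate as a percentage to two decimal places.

D₁ = 69,800.00 × 1.015 = 70,847.0000
P = D₁/(r − g) ⇒ r = D₁/P + g = 70,847.0000/3,357,143.05 + 0.015 = 0.021103 + 0.015 = 0.036103

3.61%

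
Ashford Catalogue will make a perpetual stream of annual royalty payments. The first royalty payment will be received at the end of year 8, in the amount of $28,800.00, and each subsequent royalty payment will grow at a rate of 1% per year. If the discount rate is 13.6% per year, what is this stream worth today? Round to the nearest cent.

$93621.07

Value at end of year 7: C₁ / (r − g) = $28,800.00 / (0.136 − 0.01) = $228,571.4286
Discount to today: PV = $228,571.4286 / (1 + 0.136)^7 = $228,571.4286 / 2.441453 = $93,621.07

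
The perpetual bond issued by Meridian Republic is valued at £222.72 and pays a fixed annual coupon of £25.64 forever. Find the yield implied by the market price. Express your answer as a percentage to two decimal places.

11.51%

P = C/r ⇒ r = C/P = £25.64/£222.72 = 0.115122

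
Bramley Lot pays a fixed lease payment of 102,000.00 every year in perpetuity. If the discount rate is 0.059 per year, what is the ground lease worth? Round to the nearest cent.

1728813.56

Level perpetuity: PV = C / r = 102,000.00 / 0.059 = 1,728,813.56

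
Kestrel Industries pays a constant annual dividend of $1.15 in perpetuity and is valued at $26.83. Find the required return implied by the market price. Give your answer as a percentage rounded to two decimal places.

4.29%

P = C/r ⇒ r = C/P = $1.15/$26.83 = 0.042862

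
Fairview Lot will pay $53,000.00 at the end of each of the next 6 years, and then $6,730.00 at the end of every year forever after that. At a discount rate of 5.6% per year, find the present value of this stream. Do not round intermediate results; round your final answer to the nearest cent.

PV of 6-year annuity: $53,000.00 × [1 − (1+0.056)^−6] / 0.056 = 263925.93490
Perpetuity value at year 6: $6,730.00 / 0.056 = 120178.57143
PV of perpetuity: 120178.57143 / (1+0.056)^6 = 86664.95743
Total PV = 263925.93490 + 86664.95743 = 350590.89233

$350590.89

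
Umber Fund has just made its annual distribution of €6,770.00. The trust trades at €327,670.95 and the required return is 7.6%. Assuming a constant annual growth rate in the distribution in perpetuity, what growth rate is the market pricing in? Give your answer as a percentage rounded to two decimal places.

P = D₀(1+g)/(r−g) ⇒ P(r−g) = D₀(1+g) ⇒ g(P+D₀) = P·r − D₀
g = (P·r − D₀)/(P + D₀) = (€327,670.95×0.076 − €6,770.00) / (€327,670.95 + €6,770.00) = 0.054219

5.42%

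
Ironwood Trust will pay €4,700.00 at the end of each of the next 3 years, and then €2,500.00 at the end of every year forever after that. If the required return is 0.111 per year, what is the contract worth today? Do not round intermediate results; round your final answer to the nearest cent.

€27889.36

PV of 3-year annuity: €4,700.00 × [1 − (1+0.111)^−3] / 0.111 = 11465.51265
Perpetuity value at year 3: €2,500.00 / 0.111 = 22522.52252
PV of perpetuity: 22522.52252 / (1+0.111)^3 = 16423.84558
Total PV = 11465.51265 + 16423.84558 = 27889.35823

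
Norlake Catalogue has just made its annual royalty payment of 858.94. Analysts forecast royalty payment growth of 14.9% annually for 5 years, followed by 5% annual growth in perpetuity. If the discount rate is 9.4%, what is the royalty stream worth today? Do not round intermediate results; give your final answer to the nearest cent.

D_1 = 986.92206
D_2 = 1133.97345
D_3 = 1302.93549
D_4 = 1497.07288
D_5 = 1720.13674
Terminal value at year 5: TV = D_5×(1+g_2)/(r−g_2) = 1806.14357/0.044 = 41048.71760
P_0 = D_1/(1+r)^1 + D_2/(1+r)^2 + D_3/(1+r)^3 + D_4/(1+r)^4 + D_5/(1+r)^5 + TV/(1+r)^5
    = 902.12254 + 947.47605 + 995.10967 + 1045.13804 + 1097.68154 + 26194.67316 = 31182.20100

31182.20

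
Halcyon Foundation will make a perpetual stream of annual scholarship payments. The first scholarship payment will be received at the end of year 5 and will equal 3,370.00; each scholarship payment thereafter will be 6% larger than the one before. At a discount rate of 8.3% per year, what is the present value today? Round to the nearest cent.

106509.47

Value at end of year 4: C₁ / (r − g) = 3,370.00 / (0.083 − 0.06) = 146,521.7391
Discount to today: PV = 146,521.7391 / (1 + 0.083)^4 = 146,521.7391 / 1.375669 = 106,509.47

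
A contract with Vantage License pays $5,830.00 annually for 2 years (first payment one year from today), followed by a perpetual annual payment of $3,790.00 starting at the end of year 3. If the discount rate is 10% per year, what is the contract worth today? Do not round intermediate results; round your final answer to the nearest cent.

$41440.50

PV of 2-year annuity: $5,830.00 × [1 − (1+0.1)^−2] / 0.1 = 10118.18182
Perpetuity value at year 2: $3,790.00 / 0.1 = 37900.00000
PV of perpetuity: 37900.00000 / (1+0.1)^2 = 31322.31405
Total PV = 10118.18182 + 31322.31405 = 41440.49587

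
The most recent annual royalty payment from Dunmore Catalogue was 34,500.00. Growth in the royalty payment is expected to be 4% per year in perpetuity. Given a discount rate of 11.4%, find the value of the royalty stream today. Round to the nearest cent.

484864.86

D₁ = D₀ × (1 + g) = 34,500.00 × 1.04 = 35,880.0000
Growing perpetuity: P = D₁ / (r − g) = 35,880.0000 / (0.114 − 0.04) = 484,864.86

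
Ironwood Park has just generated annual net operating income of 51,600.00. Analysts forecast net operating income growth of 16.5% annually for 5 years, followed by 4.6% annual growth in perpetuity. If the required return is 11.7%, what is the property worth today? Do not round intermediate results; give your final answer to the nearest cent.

1231410.06

D_1 = 60114.00000
D_2 = 70032.81000
D_3 = 81588.22365
D_4 = 95050.28055
D_5 = 110733.57684
Terminal value at year 5: TV = D_5×(1+g_2)/(r−g_2) = 115827.32138/0.071 = 1631370.72364
P_0 = D_1/(1+r)^1 + D_2/(1+r)^2 + D_3/(1+r)^3 + D_4/(1+r)^4 + D_5/(1+r)^5 + TV/(1+r)^5
    = 53817.36795 + 56130.02118 + 58542.05432 + 61057.73795 + 63681.52615 + 938181.35705 = 1231410.06460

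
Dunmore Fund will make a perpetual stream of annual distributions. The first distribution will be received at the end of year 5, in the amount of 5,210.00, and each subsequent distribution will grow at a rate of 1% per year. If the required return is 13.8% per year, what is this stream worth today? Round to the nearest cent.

24269.38

Value at end of year 4: C₁ / (r − g) = 5,210.00 / (0.138 − 0.01) = 40,703.1250
Discount to today: PV = 40,703.1250 / (1 + 0.138)^4 = 40,703.1250 / 1.677139 = 24,269.38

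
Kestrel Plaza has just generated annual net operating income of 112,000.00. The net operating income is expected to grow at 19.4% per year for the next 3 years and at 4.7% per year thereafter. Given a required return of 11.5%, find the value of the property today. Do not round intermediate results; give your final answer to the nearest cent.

D_1 = 133728.00000
D_2 = 159671.23200
D_3 = 190647.45101
Terminal value at year 3: TV = D_3×(1+g_2)/(r−g_2) = 199607.88121/0.068 = 2935410.01773
P_0 = D_1/(1+r)^1 + D_2/(1+r)^2 + D_3/(1+r)^3 + TV/(1+r)^3
    = 119935.42601 + 128433.09296 + 137532.83677 + 2117601.17792 = 2503502.53366

2503502.53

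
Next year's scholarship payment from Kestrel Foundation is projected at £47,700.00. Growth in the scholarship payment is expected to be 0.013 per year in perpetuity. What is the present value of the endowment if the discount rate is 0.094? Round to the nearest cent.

£588888.89

Growing perpetuity: P = D₁ / (r − g) = £47,700.0000 / (0.094 − 0.013) = £588,888.89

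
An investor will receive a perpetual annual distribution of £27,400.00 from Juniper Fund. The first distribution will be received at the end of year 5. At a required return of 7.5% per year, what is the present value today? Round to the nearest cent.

Value at end of year 4: C / r = £27,400.00 / 0.075 = £365,333.3333
Discount to today: PV = £365,333.3333 / (1 + 0.075)^4 = £365,333.3333 / 1.335469 = £273,561.79

£273561.79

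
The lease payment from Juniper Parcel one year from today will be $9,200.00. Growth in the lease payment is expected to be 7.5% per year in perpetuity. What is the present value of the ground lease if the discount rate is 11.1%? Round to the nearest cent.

$255555.56

Growing perpetuity: P = D₁ / (r − g) = $9,200.0000 / (0.111 − 0.075) = $255,555.56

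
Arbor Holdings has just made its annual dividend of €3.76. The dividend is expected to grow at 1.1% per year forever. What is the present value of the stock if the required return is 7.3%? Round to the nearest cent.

D₁ = D₀ × (1 + g) = €3.76 × 1.011 = €3.8014
Growing perpetuity: P = D₁ / (r − g) = €3.8014 / (0.073 − 0.011) = €61.31

€61.31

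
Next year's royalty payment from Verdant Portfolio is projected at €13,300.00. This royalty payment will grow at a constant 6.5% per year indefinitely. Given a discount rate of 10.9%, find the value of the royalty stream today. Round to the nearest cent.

€302272.73

Growing perpetuity: P = D₁ / (r − g) = €13,300.0000 / (0.109 − 0.065) = €302,272.73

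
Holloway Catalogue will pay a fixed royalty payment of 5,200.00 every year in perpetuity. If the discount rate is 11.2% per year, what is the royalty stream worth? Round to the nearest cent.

Level perpetuity: PV = C / r = 5,200.00 / 0.112 = 46,428.57

46428.57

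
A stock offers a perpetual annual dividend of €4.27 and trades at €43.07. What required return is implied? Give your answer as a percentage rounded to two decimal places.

9.91%

P = C/r ⇒ r = C/P = €4.27/€43.07 = 0.099141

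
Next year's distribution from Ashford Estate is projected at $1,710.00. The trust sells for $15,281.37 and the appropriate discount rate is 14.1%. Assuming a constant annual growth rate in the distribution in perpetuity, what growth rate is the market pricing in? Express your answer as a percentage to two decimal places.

2.91%

P = D₁/(r−g) ⇒ g = r − D₁/P = 0.141 − $1,710.00/$15,281.37 = 0.029099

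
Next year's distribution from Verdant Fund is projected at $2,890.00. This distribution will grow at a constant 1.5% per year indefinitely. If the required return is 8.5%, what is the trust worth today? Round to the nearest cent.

$41285.71

Growing perpetuity: P = D₁ / (r − g) = $2,890.0000 / (0.085 − 0.015) = $41,285.71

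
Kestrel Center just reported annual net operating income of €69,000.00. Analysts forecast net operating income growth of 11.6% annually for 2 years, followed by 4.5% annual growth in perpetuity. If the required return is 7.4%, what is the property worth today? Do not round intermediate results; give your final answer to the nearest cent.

€2830847.62

D_1 = 77004.00000
D_2 = 85936.46400
Terminal value at year 2: TV = D_2×(1+g_2)/(r−g_2) = 89803.60488/0.029 = 3096676.03034
P_0 = D_1/(1+r)^1 + D_2/(1+r)^2 + TV/(1+r)^2
    = 71698.32402 + 74502.16910 + 2684647.12776 = 2830847.62088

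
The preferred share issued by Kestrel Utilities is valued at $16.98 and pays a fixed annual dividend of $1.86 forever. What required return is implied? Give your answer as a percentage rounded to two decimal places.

P = C/r ⇒ r = C/P = $1.86/$16.98 = 0.109541

10.95%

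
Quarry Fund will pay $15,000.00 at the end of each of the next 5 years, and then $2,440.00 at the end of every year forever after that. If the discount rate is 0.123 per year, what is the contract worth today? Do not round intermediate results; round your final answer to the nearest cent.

PV of 5-year annuity: $15,000.00 × [1 − (1+0.123)^−5] / 0.123 = 53672.18580
Perpetuity value at year 5: $2,440.00 / 0.123 = 19837.39837
PV of perpetuity: 19837.39837 / (1+0.123)^5 = 11106.72282
Total PV = 53672.18580 + 11106.72282 = 64778.90862

$64778.91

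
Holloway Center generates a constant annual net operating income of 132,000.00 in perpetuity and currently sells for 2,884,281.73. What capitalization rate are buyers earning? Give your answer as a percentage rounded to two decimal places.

4.58%

P = C/r ⇒ r = C/P = 132,000.00/2,884,281.73 = 0.045765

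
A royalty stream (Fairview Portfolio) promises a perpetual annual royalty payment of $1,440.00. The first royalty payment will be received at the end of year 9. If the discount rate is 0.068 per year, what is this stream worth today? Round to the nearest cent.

Value at end of year 8: C / r = $1,440.00 / 0.068 = $21,176.4706
Discount to today: PV = $21,176.4706 / (1 + 0.068)^8 = $21,176.4706 / 1.692661 = $12,510.76

$12510.76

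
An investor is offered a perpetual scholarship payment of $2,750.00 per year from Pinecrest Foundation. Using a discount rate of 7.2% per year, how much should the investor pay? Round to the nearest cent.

$38194.44

Level perpetuity: PV = C / r = $2,750.00 / 0.072 = $38,194.44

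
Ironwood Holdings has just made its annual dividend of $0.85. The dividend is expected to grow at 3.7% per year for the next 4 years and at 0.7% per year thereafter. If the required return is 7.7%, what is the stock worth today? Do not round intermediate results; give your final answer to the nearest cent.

D_1 = 0.88145
D_2 = 0.91406
D_3 = 0.94788
D_4 = 0.98296
Terminal value at year 4: TV = D_4×(1+g_2)/(r−g_2) = 0.98984/0.07 = 14.14052
P_0 = D_1/(1+r)^1 + D_2/(1+r)^2 + D_3/(1+r)^3 + D_4/(1+r)^4 + TV/(1+r)^4
    = 0.81843 + 0.78803 + 0.75877 + 0.73059 + 10.51000 = 13.60581

$13.61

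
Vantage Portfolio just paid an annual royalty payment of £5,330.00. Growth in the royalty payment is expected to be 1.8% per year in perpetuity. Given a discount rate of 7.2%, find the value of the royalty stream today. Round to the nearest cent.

D₁ = D₀ × (1 + g) = £5,330.00 × 1.018 = £5,425.9400
Growing perpetuity: P = D₁ / (r − g) = £5,425.9400 / (0.072 − 0.018) = £100,480.37

£100480.37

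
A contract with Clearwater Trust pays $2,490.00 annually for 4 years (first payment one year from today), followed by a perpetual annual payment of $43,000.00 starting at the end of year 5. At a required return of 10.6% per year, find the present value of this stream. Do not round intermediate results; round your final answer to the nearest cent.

$278899.37

PV of 4-year annuity: $2,490.00 × [1 − (1+0.106)^−4] / 0.106 = 7791.53045
Perpetuity value at year 4: $43,000.00 / 0.106 = 405660.37736
PV of perpetuity: 405660.37736 / (1+0.106)^4 = 271107.84349
Total PV = 7791.53045 + 271107.84349 = 278899.37394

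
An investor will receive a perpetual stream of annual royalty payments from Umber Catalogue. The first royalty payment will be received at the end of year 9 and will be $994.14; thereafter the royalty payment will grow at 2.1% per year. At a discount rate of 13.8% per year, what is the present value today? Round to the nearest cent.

Value at end of year 8: C₁ / (r − g) = $994.14 / (0.138 − 0.021) = $8,496.9231
Discount to today: PV = $8,496.9231 / (1 + 0.138)^8 = $8,496.9231 / 2.812795 = $3,020.81

$3020.81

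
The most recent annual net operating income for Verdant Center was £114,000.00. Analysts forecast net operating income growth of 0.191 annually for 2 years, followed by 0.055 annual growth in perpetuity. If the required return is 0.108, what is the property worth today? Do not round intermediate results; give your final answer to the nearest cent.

D_1 = 135774.00000
D_2 = 161706.83400
Terminal value at year 2: TV = D_2×(1+g_2)/(r−g_2) = 170600.70987/0.053 = 3218881.31830
P_0 = D_1/(1+r)^1 + D_2/(1+r)^2 + TV/(1+r)^2
    = 122539.71119 + 131719.12999 + 2621956.26678 = 2876215.10796

£2876215.11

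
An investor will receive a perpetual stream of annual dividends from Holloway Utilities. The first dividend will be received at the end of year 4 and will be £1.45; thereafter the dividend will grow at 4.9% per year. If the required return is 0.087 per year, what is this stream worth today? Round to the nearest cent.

Value at end of year 3: C₁ / (r − g) = £1.45 / (0.087 − 0.049) = £38.1579
Discount to today: PV = £38.1579 / (1 + 0.087)^3 = £38.1579 / 1.284366 = £29.71

£29.71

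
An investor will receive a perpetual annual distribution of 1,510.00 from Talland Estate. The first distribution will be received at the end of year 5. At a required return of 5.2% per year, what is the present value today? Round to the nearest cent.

23708.86

Value at end of year 4: C / r = 1,510.00 / 0.052 = 29,038.4615
Discount to today: PV = 29,038.4615 / (1 + 0.052)^4 = 29,038.4615 / 1.224794 = 23,708.86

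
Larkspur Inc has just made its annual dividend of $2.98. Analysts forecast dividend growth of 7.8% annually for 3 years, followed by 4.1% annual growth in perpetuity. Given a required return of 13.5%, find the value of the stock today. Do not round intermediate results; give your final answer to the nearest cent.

D_1 = 3.21244
D_2 = 3.46301
D_3 = 3.73313
Terminal value at year 3: TV = D_3×(1+g_2)/(r−g_2) = 3.88618/0.094 = 41.34238
P_0 = D_1/(1+r)^1 + D_2/(1+r)^2 + D_3/(1+r)^3 + TV/(1+r)^3
    = 2.83034 + 2.68820 + 2.55320 + 28.27534 = 36.34709

$36.35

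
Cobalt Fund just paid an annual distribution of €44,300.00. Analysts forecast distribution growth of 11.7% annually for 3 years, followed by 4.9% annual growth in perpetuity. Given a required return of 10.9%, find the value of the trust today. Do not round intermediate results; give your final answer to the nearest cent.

D_1 = 49483.10000
D_2 = 55272.62270
D_3 = 61739.51956
Terminal value at year 3: TV = D_3×(1+g_2)/(r−g_2) = 64764.75601/0.06 = 1079412.60024
P_0 = D_1/(1+r)^1 + D_2/(1+r)^2 + D_3/(1+r)^3 + TV/(1+r)^3
    = 44619.56718 + 44941.43962 + 45265.63395 + 791394.16695 = 926220.80770

€926220.81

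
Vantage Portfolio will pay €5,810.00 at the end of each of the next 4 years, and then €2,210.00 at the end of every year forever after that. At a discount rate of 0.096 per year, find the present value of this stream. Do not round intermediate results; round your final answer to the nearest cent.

PV of 4-year annuity: €5,810.00 × [1 − (1+0.096)^−4] / 0.096 = 18577.52503
Perpetuity value at year 4: €2,210.00 / 0.096 = 23020.83333
PV of perpetuity: 23020.83333 / (1+0.096)^4 = 15954.33930
Total PV = 18577.52503 + 15954.33930 = 34531.86433

€34531.86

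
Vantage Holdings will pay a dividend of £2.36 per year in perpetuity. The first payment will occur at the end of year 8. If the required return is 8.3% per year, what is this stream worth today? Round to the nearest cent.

£16.27

Value at end of year 7: C / r = £2.36 / 0.083 = £28.4337
Discount to today: PV = £28.4337 / (1 + 0.083)^7 = £28.4337 / 1.747428 = £16.27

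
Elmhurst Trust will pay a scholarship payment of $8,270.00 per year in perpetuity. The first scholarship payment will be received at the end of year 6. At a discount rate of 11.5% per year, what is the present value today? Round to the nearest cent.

$41728.55

Value at end of year 5: C / r = $8,270.00 / 0.115 = $71,913.0435
Discount to today: PV = $71,913.0435 / (1 + 0.115)^5 = $71,913.0435 / 1.723353 = $41,728.55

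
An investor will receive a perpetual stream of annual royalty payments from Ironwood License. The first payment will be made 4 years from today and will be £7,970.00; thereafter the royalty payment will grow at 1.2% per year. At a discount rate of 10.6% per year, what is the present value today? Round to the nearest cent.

£62670.78

Value at end of year 3: C₁ / (r − g) = £7,970.00 / (0.106 − 0.012) = £84,787.2340
Discount to today: PV = £84,787.2340 / (1 + 0.106)^3 = £84,787.2340 / 1.352899 = £62,670.78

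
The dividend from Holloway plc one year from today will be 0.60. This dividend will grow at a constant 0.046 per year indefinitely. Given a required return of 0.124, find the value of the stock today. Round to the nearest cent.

7.69

Growing perpetuity: P = D₁ / (r − g) = 0.6000 / (0.124 − 0.046) = 7.69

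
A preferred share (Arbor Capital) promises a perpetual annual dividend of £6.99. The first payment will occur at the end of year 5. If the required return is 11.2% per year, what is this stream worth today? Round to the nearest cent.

£40.82

Value at end of year 4: C / r = £6.99 / 0.112 = £62.4107
Discount to today: PV = £62.4107 / (1 + 0.112)^4 = £62.4107 / 1.529041 = £40.82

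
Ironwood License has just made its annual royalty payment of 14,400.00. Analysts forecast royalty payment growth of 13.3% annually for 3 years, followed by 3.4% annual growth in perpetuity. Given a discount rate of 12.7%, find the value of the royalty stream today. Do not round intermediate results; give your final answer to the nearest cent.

206335.59

D_1 = 16315.20000
D_2 = 18485.12160
D_3 = 20943.64277
Terminal value at year 3: TV = D_3×(1+g_2)/(r−g_2) = 21655.72663/0.093 = 232857.27556
P_0 = D_1/(1+r)^1 + D_2/(1+r)^2 + D_3/(1+r)^3 + TV/(1+r)^3
    = 14476.66371 + 14553.73557 + 14631.21774 + 162673.96931 = 206335.58632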